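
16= 16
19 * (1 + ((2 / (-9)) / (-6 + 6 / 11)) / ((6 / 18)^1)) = 1919 / 90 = 21.32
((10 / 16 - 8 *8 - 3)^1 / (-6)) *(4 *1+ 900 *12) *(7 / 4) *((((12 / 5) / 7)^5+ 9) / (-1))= -226104464765439 / 120050000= -1883419.12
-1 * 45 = -45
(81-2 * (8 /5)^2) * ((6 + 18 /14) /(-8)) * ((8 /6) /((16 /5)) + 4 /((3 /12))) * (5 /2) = -907579 /320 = -2836.18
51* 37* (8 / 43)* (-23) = -347208 / 43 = -8074.60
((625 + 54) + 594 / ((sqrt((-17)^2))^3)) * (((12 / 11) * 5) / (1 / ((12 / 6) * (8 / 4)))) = 800765040 / 54043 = 14817.18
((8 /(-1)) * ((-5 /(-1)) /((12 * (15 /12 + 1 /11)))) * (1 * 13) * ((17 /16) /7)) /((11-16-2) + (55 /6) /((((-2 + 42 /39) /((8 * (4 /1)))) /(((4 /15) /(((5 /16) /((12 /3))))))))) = 546975 /121733402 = 0.00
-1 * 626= -626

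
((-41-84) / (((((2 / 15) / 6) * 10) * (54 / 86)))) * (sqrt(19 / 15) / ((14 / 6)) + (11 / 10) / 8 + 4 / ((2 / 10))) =-577275 / 32-1075 * sqrt(285) / 42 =-18471.94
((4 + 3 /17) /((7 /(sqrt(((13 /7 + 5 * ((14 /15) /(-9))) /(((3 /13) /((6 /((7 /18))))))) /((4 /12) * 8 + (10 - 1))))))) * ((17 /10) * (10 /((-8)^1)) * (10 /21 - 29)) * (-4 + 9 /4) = -175.29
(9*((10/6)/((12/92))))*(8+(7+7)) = 2530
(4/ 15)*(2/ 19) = 8/ 285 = 0.03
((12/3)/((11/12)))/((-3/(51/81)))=-272/297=-0.92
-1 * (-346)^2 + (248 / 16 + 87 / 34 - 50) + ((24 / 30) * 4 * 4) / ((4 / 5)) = -2035443 / 17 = -119731.94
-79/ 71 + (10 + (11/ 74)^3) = 255790845/ 28770904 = 8.89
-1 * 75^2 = -5625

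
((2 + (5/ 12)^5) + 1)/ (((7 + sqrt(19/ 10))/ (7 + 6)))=341077555/ 58599936- 9745073*sqrt(190)/ 117199872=4.67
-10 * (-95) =950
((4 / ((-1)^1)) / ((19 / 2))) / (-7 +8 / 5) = 40 / 513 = 0.08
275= 275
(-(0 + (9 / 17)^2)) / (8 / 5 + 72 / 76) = -7695 / 69938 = -0.11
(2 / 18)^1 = 1 / 9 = 0.11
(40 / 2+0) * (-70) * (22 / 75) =-410.67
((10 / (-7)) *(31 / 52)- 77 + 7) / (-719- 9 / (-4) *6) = 12895 / 128401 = 0.10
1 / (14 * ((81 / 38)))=19 / 567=0.03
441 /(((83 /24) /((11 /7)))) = 200.39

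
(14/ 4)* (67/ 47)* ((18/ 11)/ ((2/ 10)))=21105/ 517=40.82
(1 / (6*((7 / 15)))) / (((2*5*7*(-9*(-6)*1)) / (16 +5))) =1 / 504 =0.00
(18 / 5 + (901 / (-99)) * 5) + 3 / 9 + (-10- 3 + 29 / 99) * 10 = -27826 / 165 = -168.64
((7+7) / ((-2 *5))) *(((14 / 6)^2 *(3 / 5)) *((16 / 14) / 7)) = -56 / 75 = -0.75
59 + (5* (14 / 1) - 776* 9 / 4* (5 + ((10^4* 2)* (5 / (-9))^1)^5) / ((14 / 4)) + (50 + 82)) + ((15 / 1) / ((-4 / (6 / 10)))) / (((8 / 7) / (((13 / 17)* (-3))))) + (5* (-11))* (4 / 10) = 2110719999999999999943766134831 / 24984288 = 84481895181483658847663.22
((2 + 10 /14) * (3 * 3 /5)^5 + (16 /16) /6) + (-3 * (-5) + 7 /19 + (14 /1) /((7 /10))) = 216515759 /2493750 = 86.82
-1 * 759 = -759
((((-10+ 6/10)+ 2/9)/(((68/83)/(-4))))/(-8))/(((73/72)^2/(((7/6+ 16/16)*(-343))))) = 1834200732/452965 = 4049.32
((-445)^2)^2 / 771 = 39213900625 / 771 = 50861090.30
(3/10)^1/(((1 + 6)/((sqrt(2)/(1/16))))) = 24 *sqrt(2)/35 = 0.97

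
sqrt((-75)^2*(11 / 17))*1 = 75*sqrt(187) / 17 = 60.33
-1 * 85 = -85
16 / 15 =1.07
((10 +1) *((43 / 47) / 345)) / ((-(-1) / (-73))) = -34529 / 16215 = -2.13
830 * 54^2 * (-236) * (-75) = 42838956000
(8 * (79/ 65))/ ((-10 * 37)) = -316/ 12025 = -0.03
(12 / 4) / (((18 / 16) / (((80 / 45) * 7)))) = 896 / 27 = 33.19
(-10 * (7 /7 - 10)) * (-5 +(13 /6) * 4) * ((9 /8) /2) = 1485 /8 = 185.62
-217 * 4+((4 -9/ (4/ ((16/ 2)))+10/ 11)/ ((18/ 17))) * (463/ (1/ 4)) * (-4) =997940/ 11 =90721.82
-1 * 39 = -39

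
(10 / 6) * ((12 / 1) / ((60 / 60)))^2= 240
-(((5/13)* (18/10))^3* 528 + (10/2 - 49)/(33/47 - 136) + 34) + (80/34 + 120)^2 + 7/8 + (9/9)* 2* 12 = 477579263919621/32300311576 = 14785.59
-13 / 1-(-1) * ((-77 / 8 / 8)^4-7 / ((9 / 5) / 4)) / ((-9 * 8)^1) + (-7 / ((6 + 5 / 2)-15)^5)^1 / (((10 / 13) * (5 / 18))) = -12.81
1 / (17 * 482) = 1 / 8194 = 0.00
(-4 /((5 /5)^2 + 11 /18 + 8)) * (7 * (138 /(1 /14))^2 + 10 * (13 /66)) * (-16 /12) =27591558688 /1903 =14498979.87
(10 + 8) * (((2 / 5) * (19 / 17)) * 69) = 47196 / 85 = 555.25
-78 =-78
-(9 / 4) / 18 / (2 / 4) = -0.25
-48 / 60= -4 / 5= -0.80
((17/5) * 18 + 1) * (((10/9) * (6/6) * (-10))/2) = -3110/9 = -345.56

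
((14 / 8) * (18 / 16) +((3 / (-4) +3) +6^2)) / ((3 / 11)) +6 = 4911 / 32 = 153.47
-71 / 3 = -23.67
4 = 4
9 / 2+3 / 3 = 11 / 2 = 5.50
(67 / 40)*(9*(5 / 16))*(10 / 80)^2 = 603 / 8192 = 0.07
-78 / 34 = -39 / 17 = -2.29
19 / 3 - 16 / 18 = 49 / 9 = 5.44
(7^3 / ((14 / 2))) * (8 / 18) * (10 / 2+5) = 217.78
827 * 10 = 8270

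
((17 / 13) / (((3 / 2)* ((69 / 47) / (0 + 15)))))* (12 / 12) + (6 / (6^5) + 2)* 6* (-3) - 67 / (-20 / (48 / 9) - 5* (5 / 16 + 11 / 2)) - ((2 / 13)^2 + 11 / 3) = -1408303289 / 48976200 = -28.75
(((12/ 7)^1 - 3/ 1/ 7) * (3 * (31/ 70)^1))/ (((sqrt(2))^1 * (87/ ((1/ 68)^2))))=279 * sqrt(2)/ 131414080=0.00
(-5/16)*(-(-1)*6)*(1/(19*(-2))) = 15/304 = 0.05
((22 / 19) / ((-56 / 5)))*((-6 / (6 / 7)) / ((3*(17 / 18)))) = 165 / 646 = 0.26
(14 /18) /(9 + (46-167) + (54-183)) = -7 /2169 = -0.00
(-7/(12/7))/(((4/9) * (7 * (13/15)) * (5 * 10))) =-63/2080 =-0.03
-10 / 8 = -5 / 4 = -1.25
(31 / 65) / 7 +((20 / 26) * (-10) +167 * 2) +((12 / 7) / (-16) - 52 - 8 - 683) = -758451 / 1820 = -416.73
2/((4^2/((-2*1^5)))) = -1/4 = -0.25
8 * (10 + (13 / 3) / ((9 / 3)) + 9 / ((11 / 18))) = 20728 / 99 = 209.37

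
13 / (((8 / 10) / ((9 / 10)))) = 117 / 8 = 14.62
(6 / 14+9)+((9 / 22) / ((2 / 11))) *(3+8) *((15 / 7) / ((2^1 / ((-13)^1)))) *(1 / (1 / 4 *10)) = -3597 / 28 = -128.46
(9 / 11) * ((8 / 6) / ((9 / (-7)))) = -28 / 33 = -0.85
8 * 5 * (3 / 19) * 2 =240 / 19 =12.63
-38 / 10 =-19 / 5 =-3.80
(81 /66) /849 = 9 /6226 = 0.00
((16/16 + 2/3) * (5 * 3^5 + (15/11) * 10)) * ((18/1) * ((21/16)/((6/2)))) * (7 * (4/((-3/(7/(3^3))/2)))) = -78041.16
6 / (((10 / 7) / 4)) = 84 / 5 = 16.80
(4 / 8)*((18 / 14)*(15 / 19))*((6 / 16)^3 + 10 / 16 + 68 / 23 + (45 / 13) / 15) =11411145 / 5817344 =1.96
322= 322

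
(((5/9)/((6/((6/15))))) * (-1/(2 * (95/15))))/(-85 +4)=1/27702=0.00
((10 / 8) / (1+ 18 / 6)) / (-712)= -5 / 11392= -0.00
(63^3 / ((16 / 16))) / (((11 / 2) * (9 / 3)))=166698 / 11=15154.36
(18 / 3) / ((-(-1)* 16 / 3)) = 9 / 8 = 1.12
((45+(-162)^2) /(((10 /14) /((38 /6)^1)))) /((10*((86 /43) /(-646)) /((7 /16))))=-3293935.02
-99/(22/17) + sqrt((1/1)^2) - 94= -339/2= -169.50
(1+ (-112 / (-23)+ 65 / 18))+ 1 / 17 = 67139 / 7038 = 9.54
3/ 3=1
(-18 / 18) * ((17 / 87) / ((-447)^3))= 17 / 7770372201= 0.00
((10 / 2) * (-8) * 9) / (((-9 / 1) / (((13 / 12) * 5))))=650 / 3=216.67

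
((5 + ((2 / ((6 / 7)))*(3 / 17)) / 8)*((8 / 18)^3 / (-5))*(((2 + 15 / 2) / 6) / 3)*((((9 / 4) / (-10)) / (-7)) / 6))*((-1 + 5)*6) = -4351 / 722925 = -0.01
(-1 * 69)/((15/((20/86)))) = -46/43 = -1.07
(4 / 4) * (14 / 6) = 7 / 3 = 2.33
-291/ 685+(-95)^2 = 6181834/ 685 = 9024.58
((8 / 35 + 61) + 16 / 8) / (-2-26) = -2213 / 980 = -2.26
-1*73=-73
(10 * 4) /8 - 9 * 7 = -58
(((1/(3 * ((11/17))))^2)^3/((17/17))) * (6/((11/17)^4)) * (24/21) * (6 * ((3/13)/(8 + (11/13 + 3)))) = 32255902407184/377467340218353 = 0.09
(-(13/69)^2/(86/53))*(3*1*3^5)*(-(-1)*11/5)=-7980687/227470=-35.08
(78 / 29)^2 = 6084 / 841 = 7.23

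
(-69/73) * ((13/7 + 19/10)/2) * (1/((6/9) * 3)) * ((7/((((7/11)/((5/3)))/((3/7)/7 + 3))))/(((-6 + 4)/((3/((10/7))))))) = 52.32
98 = 98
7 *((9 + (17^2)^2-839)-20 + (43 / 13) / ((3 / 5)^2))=67715074 / 117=578761.32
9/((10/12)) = 54/5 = 10.80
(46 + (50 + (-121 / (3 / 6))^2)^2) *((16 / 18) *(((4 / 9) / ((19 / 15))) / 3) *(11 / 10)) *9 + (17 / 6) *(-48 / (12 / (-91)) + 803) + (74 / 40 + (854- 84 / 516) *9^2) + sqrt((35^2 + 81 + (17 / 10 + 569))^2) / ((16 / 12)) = 208009375209199 / 58824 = 3536131089.51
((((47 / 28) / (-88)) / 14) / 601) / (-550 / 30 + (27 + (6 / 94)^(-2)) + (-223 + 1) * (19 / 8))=423 / 50964674992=0.00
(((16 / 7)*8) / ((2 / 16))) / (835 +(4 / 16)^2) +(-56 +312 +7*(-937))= -6302.82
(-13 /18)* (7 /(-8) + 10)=-949 /144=-6.59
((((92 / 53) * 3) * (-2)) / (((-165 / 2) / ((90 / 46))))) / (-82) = -72 / 23903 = -0.00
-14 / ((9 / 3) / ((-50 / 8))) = 175 / 6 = 29.17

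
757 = 757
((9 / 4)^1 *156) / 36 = 39 / 4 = 9.75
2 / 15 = 0.13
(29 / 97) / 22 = 29 / 2134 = 0.01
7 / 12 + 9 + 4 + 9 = 271 / 12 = 22.58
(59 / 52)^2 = 3481 / 2704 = 1.29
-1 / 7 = -0.14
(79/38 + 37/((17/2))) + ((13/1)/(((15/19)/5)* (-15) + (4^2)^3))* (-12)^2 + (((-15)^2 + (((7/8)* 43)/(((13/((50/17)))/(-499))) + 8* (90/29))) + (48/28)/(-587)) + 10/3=-143251313421649399/35923633972044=-3987.66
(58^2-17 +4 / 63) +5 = 211180 / 63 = 3352.06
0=0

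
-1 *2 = -2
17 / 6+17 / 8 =119 / 24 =4.96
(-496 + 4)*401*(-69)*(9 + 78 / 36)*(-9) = -1368121374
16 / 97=0.16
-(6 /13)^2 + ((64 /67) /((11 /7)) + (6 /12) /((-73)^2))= 524284993 /1327485874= 0.39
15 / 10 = 3 / 2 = 1.50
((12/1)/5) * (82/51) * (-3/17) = -984/1445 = -0.68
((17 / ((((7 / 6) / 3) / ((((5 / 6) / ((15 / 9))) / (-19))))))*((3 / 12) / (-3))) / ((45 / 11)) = 187 / 7980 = 0.02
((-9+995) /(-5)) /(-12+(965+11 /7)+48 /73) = -251923 /1220305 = -0.21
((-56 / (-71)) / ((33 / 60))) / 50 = 112 / 3905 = 0.03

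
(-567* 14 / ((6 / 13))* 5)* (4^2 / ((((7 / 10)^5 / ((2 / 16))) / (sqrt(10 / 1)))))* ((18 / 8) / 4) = -197437500* sqrt(10) / 343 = -1820268.79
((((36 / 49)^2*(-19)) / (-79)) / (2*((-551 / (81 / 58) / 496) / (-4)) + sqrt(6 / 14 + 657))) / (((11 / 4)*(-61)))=63231704054784 / 135026567474011514455 - 158983474692096*sqrt(32214) / 945185972318080601185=-0.00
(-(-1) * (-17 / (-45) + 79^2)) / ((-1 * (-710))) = 140431 / 15975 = 8.79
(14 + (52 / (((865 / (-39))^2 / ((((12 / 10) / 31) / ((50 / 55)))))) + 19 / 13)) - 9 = 48743377968 / 7538366875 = 6.47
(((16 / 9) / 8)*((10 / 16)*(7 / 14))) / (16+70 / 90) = 5 / 1208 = 0.00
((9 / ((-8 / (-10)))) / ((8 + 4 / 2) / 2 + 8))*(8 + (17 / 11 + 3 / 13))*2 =16.92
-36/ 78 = -6/ 13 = -0.46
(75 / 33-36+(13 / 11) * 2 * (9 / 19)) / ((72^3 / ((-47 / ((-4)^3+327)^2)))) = 320305 / 5395792900608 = 0.00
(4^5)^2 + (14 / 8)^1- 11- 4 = 4194251 / 4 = 1048562.75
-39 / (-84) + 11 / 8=103 / 56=1.84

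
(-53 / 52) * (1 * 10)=-265 / 26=-10.19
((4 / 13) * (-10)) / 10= -4 / 13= -0.31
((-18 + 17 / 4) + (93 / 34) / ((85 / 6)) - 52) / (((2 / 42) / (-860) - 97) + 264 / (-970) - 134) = 33189894129 / 117087569989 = 0.28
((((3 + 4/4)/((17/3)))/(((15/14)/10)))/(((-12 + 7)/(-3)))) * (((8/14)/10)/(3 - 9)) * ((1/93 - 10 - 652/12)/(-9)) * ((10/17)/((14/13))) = -414752/2822085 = -0.15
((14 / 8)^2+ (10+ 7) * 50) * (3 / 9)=13649 / 48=284.35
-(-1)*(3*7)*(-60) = -1260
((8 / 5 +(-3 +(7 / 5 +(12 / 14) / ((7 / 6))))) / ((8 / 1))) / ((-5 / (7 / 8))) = -9 / 560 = -0.02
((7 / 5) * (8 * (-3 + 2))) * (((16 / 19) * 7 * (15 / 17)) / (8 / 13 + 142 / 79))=-460096 / 19057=-24.14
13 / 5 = 2.60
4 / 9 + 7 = 67 / 9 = 7.44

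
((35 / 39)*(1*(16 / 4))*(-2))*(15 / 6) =-700 / 39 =-17.95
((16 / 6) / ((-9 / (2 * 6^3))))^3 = -2097152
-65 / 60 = -13 / 12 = -1.08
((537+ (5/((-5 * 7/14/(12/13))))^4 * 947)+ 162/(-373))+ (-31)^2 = 133147514368/10653253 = 12498.30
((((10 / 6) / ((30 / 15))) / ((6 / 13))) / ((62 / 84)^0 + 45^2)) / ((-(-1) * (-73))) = -65 / 5324328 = -0.00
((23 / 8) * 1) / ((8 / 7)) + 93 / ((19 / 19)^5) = 6113 / 64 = 95.52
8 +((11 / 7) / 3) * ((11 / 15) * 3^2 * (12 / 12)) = 11.46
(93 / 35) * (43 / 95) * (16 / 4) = 15996 / 3325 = 4.81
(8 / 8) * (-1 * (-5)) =5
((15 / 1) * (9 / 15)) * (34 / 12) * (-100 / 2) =-1275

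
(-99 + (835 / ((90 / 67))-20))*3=9047 / 6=1507.83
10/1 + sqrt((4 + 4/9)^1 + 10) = sqrt(130)/3 + 10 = 13.80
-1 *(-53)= 53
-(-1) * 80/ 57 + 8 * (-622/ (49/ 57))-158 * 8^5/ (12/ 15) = -18091565344/ 2793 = -6477467.00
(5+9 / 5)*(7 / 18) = 119 / 45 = 2.64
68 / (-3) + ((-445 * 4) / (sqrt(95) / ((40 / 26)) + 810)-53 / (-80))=-304854730709 / 12596349360 + 92560 * sqrt(95) / 52484789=-24.18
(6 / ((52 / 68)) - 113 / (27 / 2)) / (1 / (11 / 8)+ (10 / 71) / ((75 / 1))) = -359260 / 499707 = -0.72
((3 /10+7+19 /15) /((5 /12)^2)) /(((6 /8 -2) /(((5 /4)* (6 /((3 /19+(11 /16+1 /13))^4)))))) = -1003045998367342592 /2451645281953125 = -409.13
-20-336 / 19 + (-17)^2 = 251.32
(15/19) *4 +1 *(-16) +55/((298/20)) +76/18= -125576/25479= -4.93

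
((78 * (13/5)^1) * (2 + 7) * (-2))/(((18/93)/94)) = -8864388/5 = -1772877.60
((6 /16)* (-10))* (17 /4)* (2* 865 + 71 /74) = -32663205 /1184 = -27587.17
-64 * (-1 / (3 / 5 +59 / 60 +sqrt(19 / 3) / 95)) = 6931200 / 171427- 15360 * sqrt(57) / 171427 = 39.76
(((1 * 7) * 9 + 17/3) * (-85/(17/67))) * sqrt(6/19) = -69010 * sqrt(114)/57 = -12926.76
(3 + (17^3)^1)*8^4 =20135936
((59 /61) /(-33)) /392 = -59 /789096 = -0.00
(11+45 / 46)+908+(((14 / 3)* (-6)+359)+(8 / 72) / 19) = 9840241 / 7866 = 1250.98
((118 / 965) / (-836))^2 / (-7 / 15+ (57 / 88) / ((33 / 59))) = 20886 / 674966593355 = 0.00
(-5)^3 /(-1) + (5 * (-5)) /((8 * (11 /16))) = 1325 /11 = 120.45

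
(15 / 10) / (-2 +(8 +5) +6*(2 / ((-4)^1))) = 3 / 16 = 0.19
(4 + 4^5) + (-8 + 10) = 1030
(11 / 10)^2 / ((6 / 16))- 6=-208 / 75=-2.77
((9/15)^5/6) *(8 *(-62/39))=-6696/40625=-0.16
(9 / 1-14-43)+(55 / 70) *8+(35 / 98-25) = -929 / 14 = -66.36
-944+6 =-938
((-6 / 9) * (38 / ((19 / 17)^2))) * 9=-3468 / 19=-182.53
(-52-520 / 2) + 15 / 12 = -1243 / 4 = -310.75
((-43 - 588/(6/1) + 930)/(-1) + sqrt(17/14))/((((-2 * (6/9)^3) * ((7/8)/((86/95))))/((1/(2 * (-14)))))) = -916029/18620 + 1161 * sqrt(238)/260680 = -49.13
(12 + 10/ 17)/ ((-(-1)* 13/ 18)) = 3852/ 221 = 17.43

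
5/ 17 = 0.29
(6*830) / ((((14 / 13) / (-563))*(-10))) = 1822431 / 7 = 260347.29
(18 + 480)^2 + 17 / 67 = 16616285 / 67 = 248004.25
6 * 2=12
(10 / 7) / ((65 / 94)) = 188 / 91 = 2.07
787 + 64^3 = 262931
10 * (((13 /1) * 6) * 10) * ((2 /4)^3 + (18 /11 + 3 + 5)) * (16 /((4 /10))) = 33501000 /11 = 3045545.45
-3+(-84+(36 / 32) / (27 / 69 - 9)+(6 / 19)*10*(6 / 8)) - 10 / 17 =-4852005 / 56848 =-85.35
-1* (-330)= 330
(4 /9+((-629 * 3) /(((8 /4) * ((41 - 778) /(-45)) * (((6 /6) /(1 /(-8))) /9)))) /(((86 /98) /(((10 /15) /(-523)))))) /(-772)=-418038031 /921271060512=-0.00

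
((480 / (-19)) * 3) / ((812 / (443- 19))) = -152640 / 3857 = -39.57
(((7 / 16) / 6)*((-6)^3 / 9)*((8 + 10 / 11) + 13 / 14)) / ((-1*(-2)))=-1515 / 176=-8.61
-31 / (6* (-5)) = 31 / 30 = 1.03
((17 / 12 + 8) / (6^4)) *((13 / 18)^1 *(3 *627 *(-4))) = -307021 / 7776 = -39.48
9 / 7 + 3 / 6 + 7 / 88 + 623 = 384917 / 616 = 624.87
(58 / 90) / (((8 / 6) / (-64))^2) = 7424 / 5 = 1484.80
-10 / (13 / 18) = -180 / 13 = -13.85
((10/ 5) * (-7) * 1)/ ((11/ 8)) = -112/ 11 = -10.18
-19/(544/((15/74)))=-285/40256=-0.01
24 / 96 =1 / 4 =0.25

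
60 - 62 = -2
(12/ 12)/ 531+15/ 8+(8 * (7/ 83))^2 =68247725/ 29264472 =2.33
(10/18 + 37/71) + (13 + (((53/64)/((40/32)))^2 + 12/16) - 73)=-236110649/4089600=-57.73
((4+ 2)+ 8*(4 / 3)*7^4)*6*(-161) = -24745700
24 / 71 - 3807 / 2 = -270249 / 142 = -1903.16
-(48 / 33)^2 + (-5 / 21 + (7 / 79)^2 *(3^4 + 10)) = -25997102 / 15858381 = -1.64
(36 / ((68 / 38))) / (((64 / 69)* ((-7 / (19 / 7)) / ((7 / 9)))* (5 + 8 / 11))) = -91333 / 79968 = -1.14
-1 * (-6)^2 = -36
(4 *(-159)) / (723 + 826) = -0.41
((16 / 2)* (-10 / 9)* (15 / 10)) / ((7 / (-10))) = 400 / 21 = 19.05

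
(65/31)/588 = 65/18228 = 0.00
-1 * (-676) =676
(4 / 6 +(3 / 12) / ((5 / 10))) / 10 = 7 / 60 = 0.12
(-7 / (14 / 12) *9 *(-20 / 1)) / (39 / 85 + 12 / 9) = 602.63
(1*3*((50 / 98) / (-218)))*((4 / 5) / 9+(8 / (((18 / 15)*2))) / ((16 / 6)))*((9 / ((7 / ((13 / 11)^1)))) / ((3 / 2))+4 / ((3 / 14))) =-2738965 / 14805252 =-0.18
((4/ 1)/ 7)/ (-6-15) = -4/ 147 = -0.03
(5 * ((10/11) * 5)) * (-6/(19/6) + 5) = 70.57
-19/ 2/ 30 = -19/ 60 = -0.32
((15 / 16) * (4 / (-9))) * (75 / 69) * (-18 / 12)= 125 / 184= 0.68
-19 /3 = -6.33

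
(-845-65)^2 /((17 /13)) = 10765300 /17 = 633252.94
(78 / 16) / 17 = 39 / 136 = 0.29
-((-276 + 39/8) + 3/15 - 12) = 11317/40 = 282.92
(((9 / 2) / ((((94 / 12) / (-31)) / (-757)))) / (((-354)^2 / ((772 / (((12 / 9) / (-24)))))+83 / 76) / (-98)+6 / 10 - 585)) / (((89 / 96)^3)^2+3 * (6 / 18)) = -4258829552797656023040 / 301794216587338135571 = -14.11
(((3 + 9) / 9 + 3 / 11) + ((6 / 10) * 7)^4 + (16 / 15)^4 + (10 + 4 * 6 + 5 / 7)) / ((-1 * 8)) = -1359605519 / 31185000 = -43.60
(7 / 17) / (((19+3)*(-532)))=-1 / 28424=-0.00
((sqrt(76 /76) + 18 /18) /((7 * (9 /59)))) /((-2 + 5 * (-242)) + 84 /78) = -767 /495873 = -0.00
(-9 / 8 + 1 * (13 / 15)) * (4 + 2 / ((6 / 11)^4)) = -6.87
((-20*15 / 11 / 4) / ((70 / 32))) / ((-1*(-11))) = -240 / 847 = -0.28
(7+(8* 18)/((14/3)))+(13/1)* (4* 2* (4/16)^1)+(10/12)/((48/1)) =128771/2016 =63.87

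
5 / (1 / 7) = 35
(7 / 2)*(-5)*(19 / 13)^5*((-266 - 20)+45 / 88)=2177246231195 / 65347568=33317.94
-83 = -83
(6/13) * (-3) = -18/13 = -1.38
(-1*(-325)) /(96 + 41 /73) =23725 /7049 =3.37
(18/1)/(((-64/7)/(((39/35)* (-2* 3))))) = 1053/80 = 13.16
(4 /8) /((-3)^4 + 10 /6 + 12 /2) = 3 /532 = 0.01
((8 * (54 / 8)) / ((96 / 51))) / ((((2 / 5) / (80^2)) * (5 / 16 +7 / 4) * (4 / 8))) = 445090.91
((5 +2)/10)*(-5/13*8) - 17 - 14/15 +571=107428/195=550.91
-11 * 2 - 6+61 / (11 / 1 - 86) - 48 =-5761 / 75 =-76.81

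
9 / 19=0.47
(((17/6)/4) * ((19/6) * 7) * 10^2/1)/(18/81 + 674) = 56525/24272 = 2.33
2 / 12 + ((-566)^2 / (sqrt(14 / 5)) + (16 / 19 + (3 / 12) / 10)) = 2357 / 2280 + 160178*sqrt(70) / 7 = 191450.36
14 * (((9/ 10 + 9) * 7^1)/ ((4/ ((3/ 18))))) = 1617/ 40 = 40.42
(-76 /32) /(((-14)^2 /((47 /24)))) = -893 /37632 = -0.02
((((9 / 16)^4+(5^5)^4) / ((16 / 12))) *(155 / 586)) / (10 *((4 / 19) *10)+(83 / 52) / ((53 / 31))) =860487658160.62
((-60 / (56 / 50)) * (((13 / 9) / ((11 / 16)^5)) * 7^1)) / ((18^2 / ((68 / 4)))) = -7241728000 / 39135393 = -185.04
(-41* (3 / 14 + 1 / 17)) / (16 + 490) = -0.02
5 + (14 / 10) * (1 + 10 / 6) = 131 / 15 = 8.73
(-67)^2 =4489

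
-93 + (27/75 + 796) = 17584/25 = 703.36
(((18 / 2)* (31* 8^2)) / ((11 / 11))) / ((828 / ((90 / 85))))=8928 / 391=22.83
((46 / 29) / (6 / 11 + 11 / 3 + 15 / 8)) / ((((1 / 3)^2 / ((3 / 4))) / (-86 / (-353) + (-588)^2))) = 344982604824 / 567271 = 608144.26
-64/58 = -32/29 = -1.10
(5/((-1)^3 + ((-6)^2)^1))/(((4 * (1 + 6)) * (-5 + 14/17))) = -0.00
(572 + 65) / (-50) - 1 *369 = -19087 / 50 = -381.74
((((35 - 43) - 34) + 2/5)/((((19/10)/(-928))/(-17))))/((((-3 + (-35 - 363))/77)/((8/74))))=2021347328/281903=7170.36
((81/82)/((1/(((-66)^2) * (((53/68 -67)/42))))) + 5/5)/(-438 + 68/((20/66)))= 661910965/20843088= 31.76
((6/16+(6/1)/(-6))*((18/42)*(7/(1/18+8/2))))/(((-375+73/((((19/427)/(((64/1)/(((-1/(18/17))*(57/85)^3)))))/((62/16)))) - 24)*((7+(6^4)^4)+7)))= 10556001/92043770613682137456366776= 0.00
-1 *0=0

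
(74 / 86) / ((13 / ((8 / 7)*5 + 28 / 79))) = 124172 / 309127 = 0.40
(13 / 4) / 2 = 13 / 8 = 1.62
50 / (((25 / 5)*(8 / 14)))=35 / 2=17.50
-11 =-11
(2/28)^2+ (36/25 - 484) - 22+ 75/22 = -27011759/53900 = -501.15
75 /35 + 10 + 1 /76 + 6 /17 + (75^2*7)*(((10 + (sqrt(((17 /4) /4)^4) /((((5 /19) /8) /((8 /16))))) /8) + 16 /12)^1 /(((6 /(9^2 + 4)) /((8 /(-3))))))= -17406929306299 /868224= -20048892.11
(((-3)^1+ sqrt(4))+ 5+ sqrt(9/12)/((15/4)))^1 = 2* sqrt(3)/15+ 4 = 4.23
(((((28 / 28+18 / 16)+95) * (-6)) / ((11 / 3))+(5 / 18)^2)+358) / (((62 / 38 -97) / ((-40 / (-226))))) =-33713315 / 91218798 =-0.37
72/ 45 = 8/ 5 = 1.60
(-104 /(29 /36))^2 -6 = 14012490 /841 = 16661.70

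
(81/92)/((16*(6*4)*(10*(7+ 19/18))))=243/8537600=0.00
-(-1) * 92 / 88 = 23 / 22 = 1.05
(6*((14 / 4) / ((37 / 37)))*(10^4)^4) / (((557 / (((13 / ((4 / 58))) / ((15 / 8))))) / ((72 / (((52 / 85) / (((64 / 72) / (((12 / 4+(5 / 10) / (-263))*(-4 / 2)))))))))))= -580872320000000000000000 / 878389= -661292798520928654.62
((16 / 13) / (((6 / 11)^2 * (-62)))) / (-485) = 0.00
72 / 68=18 / 17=1.06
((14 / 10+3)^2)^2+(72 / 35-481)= -455583 / 4375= -104.13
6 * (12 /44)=18 /11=1.64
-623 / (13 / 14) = -8722 / 13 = -670.92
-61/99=-0.62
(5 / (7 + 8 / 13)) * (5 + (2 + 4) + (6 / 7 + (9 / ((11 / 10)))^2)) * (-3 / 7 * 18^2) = -7184.04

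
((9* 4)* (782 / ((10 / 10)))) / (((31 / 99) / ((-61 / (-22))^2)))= 235695582 / 341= 691189.39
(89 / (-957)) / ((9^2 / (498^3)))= -407112344 / 2871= -141801.58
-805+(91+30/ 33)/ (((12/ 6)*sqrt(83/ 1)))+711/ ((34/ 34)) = -94+1011*sqrt(83)/ 1826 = -88.96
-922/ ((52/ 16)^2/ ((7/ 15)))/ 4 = -10.18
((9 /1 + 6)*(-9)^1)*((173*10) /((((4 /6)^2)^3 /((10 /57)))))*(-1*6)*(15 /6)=2128224375 /304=7000738.08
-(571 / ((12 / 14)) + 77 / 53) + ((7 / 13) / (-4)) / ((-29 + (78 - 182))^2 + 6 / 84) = -113915103554 / 170628783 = -667.62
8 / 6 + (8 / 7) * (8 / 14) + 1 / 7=313 / 147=2.13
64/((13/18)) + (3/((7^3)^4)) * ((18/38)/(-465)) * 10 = 9391700921919894/105982736098057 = 88.62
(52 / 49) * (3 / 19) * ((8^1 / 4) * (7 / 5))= 312 / 665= 0.47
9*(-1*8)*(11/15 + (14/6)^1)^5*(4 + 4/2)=-3295407616/28125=-117170.05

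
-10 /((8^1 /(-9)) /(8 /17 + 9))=7245 /68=106.54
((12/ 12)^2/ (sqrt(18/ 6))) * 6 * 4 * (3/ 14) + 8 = 12 * sqrt(3)/ 7 + 8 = 10.97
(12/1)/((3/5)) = 20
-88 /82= -1.07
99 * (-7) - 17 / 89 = -61694 / 89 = -693.19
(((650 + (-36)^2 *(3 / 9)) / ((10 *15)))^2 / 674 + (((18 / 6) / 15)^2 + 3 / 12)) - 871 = -6601573213 / 7582500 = -870.63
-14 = -14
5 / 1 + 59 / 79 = 454 / 79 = 5.75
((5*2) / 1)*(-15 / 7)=-150 / 7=-21.43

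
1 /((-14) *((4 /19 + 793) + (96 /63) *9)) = -19 /214642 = -0.00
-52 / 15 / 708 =-13 / 2655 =-0.00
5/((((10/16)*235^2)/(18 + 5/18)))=28/10575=0.00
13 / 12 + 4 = 61 / 12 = 5.08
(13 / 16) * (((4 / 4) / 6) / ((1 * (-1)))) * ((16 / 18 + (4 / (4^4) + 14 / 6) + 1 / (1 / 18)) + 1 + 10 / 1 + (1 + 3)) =-271349 / 55296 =-4.91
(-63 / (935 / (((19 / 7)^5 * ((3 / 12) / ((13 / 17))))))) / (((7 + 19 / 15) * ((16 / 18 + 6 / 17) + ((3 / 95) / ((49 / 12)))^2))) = -92314603845225 / 292032779159264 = -0.32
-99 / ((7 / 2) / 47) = -9306 / 7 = -1329.43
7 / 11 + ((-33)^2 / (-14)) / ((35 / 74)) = -441508 / 2695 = -163.82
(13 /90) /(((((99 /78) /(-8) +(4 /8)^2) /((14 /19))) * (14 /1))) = 1352 /16245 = 0.08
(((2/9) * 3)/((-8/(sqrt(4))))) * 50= -25/3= -8.33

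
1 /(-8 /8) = -1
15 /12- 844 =-3371 /4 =-842.75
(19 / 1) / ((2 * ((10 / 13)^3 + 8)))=41743 / 37152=1.12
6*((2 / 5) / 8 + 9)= 54.30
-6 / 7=-0.86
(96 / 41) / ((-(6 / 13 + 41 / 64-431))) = 0.01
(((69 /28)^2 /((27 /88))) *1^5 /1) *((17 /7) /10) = 98923 /20580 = 4.81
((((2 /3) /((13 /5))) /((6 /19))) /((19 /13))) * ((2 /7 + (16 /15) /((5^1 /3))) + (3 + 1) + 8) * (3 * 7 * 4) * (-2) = -6032 /5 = -1206.40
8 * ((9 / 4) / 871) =18 / 871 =0.02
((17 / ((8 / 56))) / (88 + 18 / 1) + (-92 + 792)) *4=148638 / 53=2804.49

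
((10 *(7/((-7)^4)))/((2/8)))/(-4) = -10/343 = -0.03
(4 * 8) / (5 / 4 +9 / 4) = 9.14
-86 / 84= -43 / 42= -1.02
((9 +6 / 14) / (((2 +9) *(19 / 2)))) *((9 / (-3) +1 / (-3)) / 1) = -40 / 133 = -0.30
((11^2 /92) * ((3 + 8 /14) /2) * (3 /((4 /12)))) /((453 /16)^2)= 96800 /3670961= 0.03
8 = 8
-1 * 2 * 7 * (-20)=280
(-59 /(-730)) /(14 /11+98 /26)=8437 /526330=0.02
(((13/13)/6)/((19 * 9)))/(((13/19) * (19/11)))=11/13338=0.00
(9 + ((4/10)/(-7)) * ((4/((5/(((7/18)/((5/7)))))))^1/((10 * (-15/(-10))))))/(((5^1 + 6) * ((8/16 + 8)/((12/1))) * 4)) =0.29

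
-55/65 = -11/13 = -0.85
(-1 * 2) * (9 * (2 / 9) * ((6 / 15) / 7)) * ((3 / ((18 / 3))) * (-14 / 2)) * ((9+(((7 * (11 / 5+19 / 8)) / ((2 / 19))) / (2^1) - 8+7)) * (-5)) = -25619 / 40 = -640.48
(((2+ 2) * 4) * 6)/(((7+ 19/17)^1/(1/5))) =272/115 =2.37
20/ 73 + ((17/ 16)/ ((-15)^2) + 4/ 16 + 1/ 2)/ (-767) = 4232743/ 15505200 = 0.27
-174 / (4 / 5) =-435 / 2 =-217.50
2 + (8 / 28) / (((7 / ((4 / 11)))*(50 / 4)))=26966 / 13475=2.00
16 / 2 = 8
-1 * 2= -2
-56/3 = -18.67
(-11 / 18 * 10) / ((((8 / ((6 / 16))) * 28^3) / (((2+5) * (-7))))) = 55 / 86016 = 0.00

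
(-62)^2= 3844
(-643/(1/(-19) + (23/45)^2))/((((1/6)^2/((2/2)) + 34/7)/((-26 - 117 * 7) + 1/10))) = 2633694862995/4940003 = 533136.29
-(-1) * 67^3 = 300763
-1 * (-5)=5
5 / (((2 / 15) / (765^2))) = 43891875 / 2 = 21945937.50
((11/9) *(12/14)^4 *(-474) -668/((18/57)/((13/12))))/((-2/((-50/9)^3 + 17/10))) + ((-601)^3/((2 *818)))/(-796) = -3236850459536932019/14653134271440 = -220898.16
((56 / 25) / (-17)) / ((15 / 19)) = -1064 / 6375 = -0.17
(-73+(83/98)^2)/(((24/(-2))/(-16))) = -231401/2401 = -96.38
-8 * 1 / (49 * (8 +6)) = -4 / 343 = -0.01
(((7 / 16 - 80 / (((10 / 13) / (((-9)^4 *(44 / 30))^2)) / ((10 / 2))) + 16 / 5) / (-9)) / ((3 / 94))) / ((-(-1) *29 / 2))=11561184976.34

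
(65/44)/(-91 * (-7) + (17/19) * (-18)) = 1235/519068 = 0.00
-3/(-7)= 3/7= 0.43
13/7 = 1.86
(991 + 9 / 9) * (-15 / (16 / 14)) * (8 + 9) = -221340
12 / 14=6 / 7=0.86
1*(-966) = -966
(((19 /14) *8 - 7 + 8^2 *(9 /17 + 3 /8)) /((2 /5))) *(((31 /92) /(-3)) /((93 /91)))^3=-1318210985 /6433520256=-0.20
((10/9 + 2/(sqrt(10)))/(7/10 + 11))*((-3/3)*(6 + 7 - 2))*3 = -1100/351 - 22*sqrt(10)/39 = -4.92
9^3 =729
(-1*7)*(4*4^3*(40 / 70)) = -1024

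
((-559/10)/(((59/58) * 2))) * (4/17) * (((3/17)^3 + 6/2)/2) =-239371626/24638695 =-9.72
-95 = -95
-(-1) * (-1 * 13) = -13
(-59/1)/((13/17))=-1003/13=-77.15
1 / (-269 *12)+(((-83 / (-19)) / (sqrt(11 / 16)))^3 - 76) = -245329 / 3228+36594368 *sqrt(11) / 829939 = 70.24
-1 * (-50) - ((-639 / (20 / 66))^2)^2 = -197723910945041761 / 10000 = -19772391094504.18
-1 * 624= -624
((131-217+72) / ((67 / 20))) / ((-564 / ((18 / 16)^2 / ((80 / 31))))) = 5859 / 1612288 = 0.00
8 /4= 2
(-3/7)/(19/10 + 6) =-30/553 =-0.05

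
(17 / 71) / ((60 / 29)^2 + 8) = 14297 / 733288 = 0.02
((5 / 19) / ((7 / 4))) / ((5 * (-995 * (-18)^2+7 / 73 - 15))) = -0.00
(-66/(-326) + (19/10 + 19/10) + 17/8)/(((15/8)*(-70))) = -13317/285250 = -0.05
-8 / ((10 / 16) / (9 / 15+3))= -1152 / 25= -46.08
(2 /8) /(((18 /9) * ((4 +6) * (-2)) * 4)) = -1 /640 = -0.00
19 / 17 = 1.12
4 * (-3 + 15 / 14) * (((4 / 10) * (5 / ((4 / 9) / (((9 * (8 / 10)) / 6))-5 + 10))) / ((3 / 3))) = -2916 / 1015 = -2.87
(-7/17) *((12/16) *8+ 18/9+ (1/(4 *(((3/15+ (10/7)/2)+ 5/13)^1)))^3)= -3.30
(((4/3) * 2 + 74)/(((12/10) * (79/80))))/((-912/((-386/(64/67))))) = 37176625/1296864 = 28.67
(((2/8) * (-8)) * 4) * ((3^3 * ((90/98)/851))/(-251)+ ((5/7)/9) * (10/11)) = -0.58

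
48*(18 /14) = 432 /7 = 61.71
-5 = -5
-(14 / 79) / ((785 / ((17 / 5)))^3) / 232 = -34391 / 554120303937500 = -0.00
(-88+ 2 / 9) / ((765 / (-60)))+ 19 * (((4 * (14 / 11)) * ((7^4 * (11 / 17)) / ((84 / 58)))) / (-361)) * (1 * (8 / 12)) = -94768 / 513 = -184.73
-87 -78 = -165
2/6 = 1/3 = 0.33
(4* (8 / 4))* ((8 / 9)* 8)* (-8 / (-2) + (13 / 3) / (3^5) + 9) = 4858880 / 6561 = 740.57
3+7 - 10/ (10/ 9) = 1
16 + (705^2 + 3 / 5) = 497041.60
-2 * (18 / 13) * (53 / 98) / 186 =-159 / 19747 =-0.01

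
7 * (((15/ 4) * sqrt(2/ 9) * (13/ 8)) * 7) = 3185 * sqrt(2)/ 32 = 140.76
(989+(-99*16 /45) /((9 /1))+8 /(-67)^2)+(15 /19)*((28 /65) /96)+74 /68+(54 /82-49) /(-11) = 3031536618140917 /3060374133960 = 990.58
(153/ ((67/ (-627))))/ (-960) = 31977/ 21440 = 1.49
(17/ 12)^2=289/ 144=2.01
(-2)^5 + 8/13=-408/13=-31.38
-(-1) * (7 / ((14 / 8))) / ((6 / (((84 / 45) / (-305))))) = -56 / 13725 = -0.00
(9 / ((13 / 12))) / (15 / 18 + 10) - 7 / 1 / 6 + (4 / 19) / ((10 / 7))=-24317 / 96330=-0.25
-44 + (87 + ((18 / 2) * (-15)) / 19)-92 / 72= 34.62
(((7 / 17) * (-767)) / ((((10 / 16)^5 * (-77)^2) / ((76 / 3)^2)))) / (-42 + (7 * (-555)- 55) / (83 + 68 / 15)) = 95303140900864 / 23133208415625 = 4.12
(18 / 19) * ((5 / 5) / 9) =2 / 19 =0.11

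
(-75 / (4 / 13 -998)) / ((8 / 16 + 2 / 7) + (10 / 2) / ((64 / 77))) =43680 / 3951959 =0.01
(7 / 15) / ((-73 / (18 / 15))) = -14 / 1825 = -0.01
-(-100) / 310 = 10 / 31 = 0.32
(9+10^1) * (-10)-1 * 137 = -327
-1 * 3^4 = -81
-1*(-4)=4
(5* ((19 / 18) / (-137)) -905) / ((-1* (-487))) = -2231825 / 1200942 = -1.86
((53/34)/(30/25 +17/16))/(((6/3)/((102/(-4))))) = -8.78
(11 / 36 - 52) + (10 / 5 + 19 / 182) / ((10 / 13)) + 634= 184288 / 315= 585.04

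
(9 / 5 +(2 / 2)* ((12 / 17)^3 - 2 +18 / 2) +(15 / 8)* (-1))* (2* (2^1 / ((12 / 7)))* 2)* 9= 30030441 / 98260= 305.62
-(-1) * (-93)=-93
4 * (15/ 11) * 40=2400/ 11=218.18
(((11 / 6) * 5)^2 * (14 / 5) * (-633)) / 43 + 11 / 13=-11613767 / 3354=-3462.66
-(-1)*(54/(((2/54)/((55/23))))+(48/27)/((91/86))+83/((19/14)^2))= 3533.27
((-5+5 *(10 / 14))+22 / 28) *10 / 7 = -45 / 49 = -0.92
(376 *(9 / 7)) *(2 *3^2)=60912 / 7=8701.71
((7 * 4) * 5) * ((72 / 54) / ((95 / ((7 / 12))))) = 196 / 171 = 1.15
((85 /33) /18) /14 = 85 /8316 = 0.01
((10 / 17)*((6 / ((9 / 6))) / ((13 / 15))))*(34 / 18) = 5.13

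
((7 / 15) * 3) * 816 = 5712 / 5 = 1142.40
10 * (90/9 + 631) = 6410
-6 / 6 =-1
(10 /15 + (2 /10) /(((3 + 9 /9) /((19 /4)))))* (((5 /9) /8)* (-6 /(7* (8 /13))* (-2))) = 403 /2304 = 0.17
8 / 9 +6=62 / 9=6.89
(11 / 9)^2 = 121 / 81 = 1.49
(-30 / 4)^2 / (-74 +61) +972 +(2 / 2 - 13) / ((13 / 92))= 3531 / 4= 882.75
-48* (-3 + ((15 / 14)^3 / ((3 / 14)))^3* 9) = -38375593551 / 470596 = -81546.79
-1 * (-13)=13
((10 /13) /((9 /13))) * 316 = 3160 /9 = 351.11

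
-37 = -37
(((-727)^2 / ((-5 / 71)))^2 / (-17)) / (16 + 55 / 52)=-73224714069649012 / 376975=-194242891623.18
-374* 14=-5236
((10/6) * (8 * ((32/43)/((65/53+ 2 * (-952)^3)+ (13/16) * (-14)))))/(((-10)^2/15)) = -27136/31461190726341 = -0.00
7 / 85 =0.08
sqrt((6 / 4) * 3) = 2.12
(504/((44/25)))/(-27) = -350/33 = -10.61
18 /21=6 /7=0.86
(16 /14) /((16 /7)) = 1 /2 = 0.50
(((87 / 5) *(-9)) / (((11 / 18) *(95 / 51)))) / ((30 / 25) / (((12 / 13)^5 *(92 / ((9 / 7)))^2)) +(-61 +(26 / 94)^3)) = 15846731984113680384 / 7024221935086652945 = 2.26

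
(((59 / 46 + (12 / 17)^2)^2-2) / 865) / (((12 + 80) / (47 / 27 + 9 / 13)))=88408109531 / 2468268521002440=0.00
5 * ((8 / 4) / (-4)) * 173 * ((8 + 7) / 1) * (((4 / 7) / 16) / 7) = -12975 / 392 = -33.10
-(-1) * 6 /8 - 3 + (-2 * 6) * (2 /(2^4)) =-15 /4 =-3.75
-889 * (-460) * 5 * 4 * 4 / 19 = 32715200 / 19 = 1721852.63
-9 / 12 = -3 / 4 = -0.75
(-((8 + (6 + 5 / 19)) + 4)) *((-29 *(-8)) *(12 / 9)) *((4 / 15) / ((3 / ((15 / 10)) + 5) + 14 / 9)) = -1288064 / 7315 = -176.09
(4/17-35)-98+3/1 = -2206/17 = -129.76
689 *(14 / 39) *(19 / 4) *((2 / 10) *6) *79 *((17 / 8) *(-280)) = -66267649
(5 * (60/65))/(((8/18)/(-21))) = -2835/13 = -218.08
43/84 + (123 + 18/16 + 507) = 106115/168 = 631.64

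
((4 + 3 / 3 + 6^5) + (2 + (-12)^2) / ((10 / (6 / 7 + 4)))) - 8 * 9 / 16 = 549319 / 70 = 7847.41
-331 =-331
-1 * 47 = -47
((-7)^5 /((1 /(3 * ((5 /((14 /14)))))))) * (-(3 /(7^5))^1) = 45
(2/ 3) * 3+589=591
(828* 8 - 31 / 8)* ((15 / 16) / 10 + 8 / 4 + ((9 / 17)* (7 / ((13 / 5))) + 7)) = 3939821751 / 56576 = 69637.69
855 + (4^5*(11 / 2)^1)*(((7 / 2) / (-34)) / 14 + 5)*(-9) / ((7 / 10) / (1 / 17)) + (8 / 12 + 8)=-20402.49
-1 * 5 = -5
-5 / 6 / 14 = -5 / 84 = -0.06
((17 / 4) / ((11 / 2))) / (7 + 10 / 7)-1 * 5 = -6371 / 1298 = -4.91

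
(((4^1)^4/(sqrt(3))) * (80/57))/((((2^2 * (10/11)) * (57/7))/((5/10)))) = 19712 * sqrt(3)/9747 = 3.50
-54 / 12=-9 / 2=-4.50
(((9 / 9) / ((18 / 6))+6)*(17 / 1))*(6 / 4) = 323 / 2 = 161.50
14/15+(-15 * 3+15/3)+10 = -436/15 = -29.07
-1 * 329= -329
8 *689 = 5512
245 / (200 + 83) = 245 / 283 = 0.87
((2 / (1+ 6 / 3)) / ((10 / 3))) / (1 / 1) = 1 / 5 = 0.20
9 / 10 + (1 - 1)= 9 / 10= 0.90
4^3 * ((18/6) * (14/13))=2688/13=206.77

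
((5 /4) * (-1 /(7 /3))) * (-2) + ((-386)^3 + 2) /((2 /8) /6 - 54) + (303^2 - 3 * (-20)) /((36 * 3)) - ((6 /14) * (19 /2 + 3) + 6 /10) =49730189269 /46620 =1066713.63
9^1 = 9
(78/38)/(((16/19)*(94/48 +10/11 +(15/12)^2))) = 1287/2339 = 0.55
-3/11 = -0.27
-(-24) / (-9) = -8 / 3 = -2.67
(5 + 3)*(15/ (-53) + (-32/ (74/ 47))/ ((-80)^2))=-2.29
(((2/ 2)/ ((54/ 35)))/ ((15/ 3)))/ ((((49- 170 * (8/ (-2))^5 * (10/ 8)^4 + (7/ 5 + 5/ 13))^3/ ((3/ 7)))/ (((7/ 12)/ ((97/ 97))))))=1922375/ 4555292698870448951858616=0.00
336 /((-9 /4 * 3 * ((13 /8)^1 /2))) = -7168 /117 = -61.26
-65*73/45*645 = -204035/3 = -68011.67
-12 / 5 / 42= -2 / 35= -0.06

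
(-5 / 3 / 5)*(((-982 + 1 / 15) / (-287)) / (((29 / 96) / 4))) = -1885312 / 124845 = -15.10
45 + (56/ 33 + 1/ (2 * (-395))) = 1217357/ 26070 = 46.70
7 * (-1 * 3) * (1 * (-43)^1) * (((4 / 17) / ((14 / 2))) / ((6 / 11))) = 946 / 17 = 55.65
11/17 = 0.65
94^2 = 8836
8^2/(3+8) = 64/11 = 5.82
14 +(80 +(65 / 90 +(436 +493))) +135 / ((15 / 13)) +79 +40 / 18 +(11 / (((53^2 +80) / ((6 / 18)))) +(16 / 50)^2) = 13239363751 / 10833750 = 1222.05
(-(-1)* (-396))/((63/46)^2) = -93104/441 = -211.12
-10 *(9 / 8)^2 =-405 / 32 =-12.66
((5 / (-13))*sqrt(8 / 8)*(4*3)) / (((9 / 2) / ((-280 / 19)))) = 11200 / 741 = 15.11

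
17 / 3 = 5.67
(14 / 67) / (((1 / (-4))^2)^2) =3584 / 67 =53.49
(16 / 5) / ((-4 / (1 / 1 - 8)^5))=67228 / 5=13445.60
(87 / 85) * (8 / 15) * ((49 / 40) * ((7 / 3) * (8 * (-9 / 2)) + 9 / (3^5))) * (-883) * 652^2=1209209340172624 / 57375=21075544055.30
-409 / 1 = -409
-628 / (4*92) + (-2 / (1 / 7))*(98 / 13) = -128265 / 1196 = -107.24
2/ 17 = 0.12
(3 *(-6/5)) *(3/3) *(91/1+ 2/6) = -328.80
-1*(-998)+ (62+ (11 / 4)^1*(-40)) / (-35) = 999.37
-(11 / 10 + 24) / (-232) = 251 / 2320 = 0.11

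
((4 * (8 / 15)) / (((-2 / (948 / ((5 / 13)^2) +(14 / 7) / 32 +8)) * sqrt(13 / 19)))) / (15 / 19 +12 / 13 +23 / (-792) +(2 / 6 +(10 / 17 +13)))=-218860564824 * sqrt(247) / 6487046875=-530.24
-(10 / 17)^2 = -100 / 289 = -0.35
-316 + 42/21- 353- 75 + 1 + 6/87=-21487/29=-740.93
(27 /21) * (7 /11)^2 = 63 /121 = 0.52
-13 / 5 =-2.60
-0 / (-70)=0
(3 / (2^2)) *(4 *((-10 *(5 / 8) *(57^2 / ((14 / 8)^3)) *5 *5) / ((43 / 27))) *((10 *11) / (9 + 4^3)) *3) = -868457700000 / 1076677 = -806609.32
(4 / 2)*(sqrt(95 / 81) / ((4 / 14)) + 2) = 11.58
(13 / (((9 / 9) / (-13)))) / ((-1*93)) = 169 / 93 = 1.82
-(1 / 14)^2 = -1 / 196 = -0.01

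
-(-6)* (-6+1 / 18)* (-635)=67945 / 3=22648.33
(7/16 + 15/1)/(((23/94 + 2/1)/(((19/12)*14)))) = 1543997/10128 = 152.45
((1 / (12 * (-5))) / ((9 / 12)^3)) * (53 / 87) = -848 / 35235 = -0.02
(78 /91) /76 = 3 /266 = 0.01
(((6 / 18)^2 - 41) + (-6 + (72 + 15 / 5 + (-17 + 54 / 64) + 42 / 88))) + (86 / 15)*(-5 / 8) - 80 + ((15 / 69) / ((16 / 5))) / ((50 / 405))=-2572133 / 36432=-70.60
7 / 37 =0.19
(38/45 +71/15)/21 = 251/945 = 0.27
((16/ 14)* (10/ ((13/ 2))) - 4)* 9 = -1836/ 91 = -20.18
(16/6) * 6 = 16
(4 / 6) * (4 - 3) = 2 / 3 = 0.67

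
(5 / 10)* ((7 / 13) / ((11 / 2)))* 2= 14 / 143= 0.10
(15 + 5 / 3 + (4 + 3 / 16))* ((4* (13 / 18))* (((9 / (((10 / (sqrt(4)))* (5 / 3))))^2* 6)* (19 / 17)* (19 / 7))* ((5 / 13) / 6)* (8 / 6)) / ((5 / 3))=1393821 / 21250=65.59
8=8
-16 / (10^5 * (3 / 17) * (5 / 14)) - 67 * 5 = -15703244 / 46875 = -335.00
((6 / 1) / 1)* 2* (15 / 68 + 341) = 69609 / 17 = 4094.65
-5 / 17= -0.29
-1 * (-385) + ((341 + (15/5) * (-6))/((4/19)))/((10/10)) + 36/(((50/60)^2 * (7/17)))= 1431603/700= 2045.15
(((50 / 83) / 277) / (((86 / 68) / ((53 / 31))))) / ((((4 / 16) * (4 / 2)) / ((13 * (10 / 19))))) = 23426000 / 582293057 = 0.04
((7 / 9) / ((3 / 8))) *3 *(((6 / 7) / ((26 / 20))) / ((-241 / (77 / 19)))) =-12320 / 178581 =-0.07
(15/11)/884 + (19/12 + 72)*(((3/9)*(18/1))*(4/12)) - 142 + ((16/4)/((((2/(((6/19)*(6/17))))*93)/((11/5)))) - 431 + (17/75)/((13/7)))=-182864631437/429557700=-425.70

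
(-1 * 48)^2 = 2304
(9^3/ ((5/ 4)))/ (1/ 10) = 5832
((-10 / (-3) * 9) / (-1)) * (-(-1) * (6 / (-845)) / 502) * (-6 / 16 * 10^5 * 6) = -4050000 / 42419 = -95.48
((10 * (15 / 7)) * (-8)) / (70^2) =-12 / 343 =-0.03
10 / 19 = 0.53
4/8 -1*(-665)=1331/2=665.50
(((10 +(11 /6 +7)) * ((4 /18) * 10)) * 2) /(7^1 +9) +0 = 565 /108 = 5.23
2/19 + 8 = 154/19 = 8.11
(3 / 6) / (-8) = -1 / 16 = -0.06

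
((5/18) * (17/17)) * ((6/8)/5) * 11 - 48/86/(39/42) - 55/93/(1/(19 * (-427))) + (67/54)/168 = 754267696513/157208688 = 4797.88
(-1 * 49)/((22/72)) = -160.36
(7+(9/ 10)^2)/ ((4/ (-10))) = -781/ 40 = -19.52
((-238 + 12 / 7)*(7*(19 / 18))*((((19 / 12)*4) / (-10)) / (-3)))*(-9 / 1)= 3317.19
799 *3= 2397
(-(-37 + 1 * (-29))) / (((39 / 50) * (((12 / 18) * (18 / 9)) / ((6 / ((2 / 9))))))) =1713.46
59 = 59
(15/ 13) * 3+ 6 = 123/ 13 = 9.46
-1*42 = -42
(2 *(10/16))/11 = 5/44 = 0.11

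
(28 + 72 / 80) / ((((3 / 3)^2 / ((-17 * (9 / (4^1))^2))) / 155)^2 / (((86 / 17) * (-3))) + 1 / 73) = 1458554845286205 / 691356498962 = 2109.70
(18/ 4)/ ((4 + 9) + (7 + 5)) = 0.18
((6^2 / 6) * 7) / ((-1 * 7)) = -6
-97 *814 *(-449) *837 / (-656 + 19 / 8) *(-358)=9442748925984 / 581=16252579907.03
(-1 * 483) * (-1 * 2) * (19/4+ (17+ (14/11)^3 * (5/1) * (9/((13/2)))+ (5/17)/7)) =20495551551/588302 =34838.49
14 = 14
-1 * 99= -99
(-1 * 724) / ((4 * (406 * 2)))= -181 / 812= -0.22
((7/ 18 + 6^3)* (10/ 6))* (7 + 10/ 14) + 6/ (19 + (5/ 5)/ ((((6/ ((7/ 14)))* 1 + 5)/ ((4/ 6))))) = 18912367/ 6797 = 2782.46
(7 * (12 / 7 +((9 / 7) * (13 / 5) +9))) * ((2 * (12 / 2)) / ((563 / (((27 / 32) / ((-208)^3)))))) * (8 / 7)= -9963 / 44330890240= -0.00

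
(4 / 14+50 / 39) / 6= 214 / 819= 0.26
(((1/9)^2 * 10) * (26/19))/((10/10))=260/1539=0.17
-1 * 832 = -832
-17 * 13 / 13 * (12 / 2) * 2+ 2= -202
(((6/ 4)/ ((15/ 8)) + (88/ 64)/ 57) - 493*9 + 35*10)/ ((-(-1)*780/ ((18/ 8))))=-9316481/ 790400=-11.79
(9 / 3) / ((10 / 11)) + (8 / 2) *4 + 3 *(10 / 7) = 1651 / 70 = 23.59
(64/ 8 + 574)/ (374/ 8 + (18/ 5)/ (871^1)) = 10138440/ 814457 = 12.45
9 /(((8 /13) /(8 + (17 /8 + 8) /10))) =84357 /640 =131.81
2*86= 172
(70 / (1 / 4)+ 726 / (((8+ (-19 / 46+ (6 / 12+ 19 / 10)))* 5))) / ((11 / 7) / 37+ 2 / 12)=1051368024 / 746525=1408.35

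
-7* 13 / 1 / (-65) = 7 / 5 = 1.40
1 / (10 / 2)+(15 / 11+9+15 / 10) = 1327 / 110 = 12.06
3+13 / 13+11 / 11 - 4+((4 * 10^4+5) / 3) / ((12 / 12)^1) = 13336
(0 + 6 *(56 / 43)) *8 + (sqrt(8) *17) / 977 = 62.56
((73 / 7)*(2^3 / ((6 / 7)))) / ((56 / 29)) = 2117 / 42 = 50.40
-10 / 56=-5 / 28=-0.18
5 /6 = 0.83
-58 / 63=-0.92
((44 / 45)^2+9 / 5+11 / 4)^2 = 1989070801 / 65610000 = 30.32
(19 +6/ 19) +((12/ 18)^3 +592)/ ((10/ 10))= 313757/ 513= 611.61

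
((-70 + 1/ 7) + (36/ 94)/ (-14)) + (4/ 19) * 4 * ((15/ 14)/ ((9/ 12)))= -429328/ 6251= -68.68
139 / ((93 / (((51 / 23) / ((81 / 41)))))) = 96883 / 57753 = 1.68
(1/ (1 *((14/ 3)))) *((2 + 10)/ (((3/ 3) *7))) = 18/ 49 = 0.37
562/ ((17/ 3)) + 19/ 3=5381/ 51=105.51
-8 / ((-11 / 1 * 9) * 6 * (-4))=-0.00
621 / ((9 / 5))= 345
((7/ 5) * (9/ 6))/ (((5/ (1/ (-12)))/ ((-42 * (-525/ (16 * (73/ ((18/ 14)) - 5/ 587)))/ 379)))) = -16308621/ 7274665472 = -0.00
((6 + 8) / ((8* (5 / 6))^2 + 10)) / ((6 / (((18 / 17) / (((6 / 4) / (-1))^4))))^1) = 16 / 1785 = 0.01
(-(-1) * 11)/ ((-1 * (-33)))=1/ 3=0.33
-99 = -99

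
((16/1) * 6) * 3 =288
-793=-793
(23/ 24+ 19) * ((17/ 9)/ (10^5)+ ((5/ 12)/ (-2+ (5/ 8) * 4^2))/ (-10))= -4474339/ 43200000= -0.10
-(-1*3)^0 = -1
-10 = -10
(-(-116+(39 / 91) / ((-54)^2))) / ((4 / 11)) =8681893 / 27216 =319.00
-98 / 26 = -49 / 13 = -3.77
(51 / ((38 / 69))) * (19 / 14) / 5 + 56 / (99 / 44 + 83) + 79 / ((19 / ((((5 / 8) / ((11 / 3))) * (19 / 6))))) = 486721 / 17360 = 28.04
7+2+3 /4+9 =75 /4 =18.75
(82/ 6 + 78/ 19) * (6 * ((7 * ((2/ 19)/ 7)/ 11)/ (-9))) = -4052/ 35739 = -0.11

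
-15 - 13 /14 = -223 /14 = -15.93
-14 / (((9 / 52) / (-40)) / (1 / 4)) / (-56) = -130 / 9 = -14.44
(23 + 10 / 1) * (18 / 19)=594 / 19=31.26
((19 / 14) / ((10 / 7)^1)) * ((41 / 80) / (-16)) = -779 / 25600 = -0.03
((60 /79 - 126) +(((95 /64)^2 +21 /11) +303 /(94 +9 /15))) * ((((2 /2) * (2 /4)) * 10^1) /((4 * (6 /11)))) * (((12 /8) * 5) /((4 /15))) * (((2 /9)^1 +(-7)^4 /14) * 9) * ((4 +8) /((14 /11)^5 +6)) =-2021619100754409539625 /133943253008384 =-15093101.41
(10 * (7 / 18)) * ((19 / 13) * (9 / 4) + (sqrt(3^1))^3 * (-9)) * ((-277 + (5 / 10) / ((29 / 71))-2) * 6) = -32141445 / 1508 + 5074965 * sqrt(3) / 29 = 281792.85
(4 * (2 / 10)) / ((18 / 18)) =0.80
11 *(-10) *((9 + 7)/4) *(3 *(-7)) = 9240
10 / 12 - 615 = -3685 / 6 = -614.17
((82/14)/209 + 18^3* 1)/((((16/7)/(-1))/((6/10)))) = -25596771/16720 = -1530.91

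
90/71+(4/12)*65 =4885/213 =22.93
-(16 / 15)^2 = -256 / 225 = -1.14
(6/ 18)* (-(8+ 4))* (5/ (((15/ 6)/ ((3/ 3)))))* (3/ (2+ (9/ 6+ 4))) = -16/ 5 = -3.20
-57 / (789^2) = -19 / 207507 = -0.00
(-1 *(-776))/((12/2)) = 388/3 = 129.33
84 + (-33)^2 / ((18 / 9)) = 1257 / 2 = 628.50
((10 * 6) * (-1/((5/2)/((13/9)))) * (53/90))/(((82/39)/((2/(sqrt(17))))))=-35828 * sqrt(17)/31365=-4.71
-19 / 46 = -0.41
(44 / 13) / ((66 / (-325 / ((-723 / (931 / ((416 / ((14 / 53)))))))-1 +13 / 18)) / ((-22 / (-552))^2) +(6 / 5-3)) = -10718180 / 10928697311259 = -0.00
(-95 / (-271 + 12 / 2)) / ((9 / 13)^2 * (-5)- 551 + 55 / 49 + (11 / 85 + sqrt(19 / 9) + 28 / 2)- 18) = -47118043327290390 / 73096110365041098637- 28240883313825 * sqrt(19) / 73096110365041098637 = -0.00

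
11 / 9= 1.22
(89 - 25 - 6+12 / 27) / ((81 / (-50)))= -26300 / 729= -36.08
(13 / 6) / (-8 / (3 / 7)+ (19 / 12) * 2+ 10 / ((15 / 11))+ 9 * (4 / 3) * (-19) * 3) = -13 / 4153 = -0.00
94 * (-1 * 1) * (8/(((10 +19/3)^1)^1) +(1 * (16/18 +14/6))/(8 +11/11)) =-316310/3969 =-79.70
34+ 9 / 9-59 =-24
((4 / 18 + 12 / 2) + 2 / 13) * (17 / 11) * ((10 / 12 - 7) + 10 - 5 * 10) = -1756457 / 3861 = -454.92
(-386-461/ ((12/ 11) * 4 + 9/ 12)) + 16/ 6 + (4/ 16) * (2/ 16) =-3408863/ 7200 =-473.45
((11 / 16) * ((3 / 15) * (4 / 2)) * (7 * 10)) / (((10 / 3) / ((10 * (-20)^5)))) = -184800000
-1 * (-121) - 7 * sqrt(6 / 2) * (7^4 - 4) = 121 - 16779 * sqrt(3) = -28941.08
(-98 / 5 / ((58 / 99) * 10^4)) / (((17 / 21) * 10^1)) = -101871 / 246500000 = -0.00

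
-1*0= 0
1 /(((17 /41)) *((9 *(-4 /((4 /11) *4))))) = -164 /1683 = -0.10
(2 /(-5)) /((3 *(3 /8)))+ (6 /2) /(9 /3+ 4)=23 /315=0.07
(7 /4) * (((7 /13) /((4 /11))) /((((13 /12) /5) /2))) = 8085 /338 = 23.92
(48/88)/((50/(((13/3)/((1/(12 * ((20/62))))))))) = 0.18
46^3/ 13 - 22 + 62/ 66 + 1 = 3203482/ 429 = 7467.32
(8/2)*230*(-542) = -498640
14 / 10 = 7 / 5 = 1.40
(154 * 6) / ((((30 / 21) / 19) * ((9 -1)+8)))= 30723 / 40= 768.08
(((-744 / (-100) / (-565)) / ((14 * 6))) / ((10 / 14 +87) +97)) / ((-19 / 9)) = 93 / 231339250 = 0.00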